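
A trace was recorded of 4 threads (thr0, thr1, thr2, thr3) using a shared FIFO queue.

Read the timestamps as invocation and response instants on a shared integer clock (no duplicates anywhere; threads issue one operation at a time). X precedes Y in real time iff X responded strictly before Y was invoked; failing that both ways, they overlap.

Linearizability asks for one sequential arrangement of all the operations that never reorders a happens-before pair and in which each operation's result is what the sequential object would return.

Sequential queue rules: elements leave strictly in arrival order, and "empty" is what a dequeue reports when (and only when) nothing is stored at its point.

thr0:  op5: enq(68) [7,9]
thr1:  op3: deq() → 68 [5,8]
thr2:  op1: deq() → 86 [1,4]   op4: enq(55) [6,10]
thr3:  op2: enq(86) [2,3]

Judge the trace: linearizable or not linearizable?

linearizable

a witness: op2, op1, op5, op3, op4
1. op2 enq(86), leaving queue <86>
2. op1 deq() → 86, leaving queue <>
3. op5 enq(68), leaving queue <68>
4. op3 deq() → 68, leaving queue <>
5. op4 enq(55), leaving queue <55>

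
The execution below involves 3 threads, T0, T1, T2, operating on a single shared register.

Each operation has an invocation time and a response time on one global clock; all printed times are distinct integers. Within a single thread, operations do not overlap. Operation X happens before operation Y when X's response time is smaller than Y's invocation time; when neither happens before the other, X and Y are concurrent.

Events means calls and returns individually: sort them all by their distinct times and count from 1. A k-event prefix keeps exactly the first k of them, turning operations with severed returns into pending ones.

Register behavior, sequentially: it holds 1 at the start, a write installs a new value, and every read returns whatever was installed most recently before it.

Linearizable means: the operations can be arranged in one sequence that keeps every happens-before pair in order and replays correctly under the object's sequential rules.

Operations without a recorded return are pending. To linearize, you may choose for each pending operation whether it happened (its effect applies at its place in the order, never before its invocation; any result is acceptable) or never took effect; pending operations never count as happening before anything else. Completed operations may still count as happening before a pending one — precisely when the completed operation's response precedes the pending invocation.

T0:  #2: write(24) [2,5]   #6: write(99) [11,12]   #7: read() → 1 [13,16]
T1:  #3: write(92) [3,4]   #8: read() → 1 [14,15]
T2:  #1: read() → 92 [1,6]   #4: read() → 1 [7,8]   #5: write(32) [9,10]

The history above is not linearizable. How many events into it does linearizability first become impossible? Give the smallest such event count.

8

events 1..7 are linearizable, e.g. via #2, #3, #1:
step 1: #2 write(24) — value 24
step 2: #3 write(92) — value 92
step 3: #1 read() → 92 — value 92
with event 8 included (#4 responding at time 8), all real-time-consistent orders fail
one such order, #1, #2, #3, #4, breaks at step 1 where #1 read() → 92 is illegal
one such order, #1, #3, #2, #4, breaks at step 1 where #1 read() → 92 is illegal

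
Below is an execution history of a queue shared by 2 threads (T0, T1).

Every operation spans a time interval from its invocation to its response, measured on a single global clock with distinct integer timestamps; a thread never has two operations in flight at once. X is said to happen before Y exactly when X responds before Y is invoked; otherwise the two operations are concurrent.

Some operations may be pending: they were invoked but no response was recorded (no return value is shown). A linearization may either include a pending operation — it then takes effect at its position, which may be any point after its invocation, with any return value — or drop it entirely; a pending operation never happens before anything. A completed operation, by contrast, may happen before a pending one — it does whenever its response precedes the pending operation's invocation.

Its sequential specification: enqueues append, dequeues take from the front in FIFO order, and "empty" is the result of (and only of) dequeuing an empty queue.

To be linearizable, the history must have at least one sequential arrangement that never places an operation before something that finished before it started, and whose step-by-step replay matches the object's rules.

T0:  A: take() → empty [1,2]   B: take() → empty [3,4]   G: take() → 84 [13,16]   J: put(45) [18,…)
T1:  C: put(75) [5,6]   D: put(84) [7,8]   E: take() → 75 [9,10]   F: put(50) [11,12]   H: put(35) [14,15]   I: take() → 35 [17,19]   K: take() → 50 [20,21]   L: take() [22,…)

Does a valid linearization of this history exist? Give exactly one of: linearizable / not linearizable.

not linearizable

already the first 19 events (up to I's response at time 19) admit no linearization; the first 18 still do
the 9 completed operations admit 2 real-time orders; each fails the queue replay
including or dropping the 1 pending operation (J) in any combination fails
e.g. A, B, C, D, E, F, G, H, I (pending dropped): illegal at step 9, since I take() → 35 cannot apply there
e.g. A, B, C, D, E, F, H, G, I (pending dropped): illegal at step 9, since I take() → 35 cannot apply there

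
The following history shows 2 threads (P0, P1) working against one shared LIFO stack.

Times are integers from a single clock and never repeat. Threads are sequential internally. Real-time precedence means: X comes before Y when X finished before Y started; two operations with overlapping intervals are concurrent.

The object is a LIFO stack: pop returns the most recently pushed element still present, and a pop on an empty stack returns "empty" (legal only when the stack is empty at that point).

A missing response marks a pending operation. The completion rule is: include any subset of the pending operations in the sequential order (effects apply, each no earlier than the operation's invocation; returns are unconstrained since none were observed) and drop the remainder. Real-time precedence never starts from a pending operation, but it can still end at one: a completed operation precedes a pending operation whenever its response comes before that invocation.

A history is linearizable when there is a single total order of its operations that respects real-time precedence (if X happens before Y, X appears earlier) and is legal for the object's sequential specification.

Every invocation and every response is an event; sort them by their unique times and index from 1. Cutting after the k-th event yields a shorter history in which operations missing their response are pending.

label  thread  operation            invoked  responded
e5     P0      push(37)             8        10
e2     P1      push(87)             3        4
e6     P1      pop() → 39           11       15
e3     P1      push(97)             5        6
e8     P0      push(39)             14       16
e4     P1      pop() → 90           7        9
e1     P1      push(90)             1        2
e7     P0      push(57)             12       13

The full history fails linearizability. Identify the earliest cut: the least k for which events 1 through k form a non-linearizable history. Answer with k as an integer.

9

events 1..8 are still linearizable — one witness is e1, e2, e3:
step 1: e1 push(90) — stack <90>
step 2: e2 push(87) — stack <90,87>
step 3: e3 push(97) — stack <90,87,97>
with event 9 included (e4 responding at time 9), all real-time-consistent orders fail
no completion choice of the 1 pending operation (e5) rescues it — every subset was tried
for example e1, e2, e3, e4 (pending dropped) fails at step 4: e4 pop() → 90 is not legal there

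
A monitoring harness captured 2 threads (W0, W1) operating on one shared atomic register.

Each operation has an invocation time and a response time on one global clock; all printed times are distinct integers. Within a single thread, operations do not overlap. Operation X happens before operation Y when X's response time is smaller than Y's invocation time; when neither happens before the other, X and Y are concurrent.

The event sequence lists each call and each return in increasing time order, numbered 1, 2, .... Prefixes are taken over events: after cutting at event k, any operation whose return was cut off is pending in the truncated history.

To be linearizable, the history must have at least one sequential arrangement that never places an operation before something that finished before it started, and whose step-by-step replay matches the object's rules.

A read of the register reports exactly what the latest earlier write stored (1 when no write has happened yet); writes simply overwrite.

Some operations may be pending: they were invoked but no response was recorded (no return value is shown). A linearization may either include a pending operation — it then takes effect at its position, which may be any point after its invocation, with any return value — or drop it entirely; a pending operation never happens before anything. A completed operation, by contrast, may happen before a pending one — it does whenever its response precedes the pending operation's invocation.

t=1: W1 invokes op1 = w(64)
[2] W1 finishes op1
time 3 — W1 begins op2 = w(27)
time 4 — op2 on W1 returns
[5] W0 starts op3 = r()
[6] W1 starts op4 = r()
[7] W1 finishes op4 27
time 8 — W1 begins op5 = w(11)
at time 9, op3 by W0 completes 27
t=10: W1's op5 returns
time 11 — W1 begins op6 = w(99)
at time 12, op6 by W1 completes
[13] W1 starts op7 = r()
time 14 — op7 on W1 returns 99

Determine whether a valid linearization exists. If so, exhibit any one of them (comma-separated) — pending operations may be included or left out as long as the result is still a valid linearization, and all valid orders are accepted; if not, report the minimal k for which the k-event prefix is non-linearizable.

after step 1 (op1 w(64)): value 64
after step 2 (op2 w(27)): value 27
after step 3 (op3 r() → 27): value 27
after step 4 (op4 r() → 27): value 27
after step 5 (op5 w(11)): value 11
after step 6 (op6 w(99)): value 99
after step 7 (op7 r() → 99): value 99

linearizable — witness: op1, op2, op3, op4, op5, op6, op7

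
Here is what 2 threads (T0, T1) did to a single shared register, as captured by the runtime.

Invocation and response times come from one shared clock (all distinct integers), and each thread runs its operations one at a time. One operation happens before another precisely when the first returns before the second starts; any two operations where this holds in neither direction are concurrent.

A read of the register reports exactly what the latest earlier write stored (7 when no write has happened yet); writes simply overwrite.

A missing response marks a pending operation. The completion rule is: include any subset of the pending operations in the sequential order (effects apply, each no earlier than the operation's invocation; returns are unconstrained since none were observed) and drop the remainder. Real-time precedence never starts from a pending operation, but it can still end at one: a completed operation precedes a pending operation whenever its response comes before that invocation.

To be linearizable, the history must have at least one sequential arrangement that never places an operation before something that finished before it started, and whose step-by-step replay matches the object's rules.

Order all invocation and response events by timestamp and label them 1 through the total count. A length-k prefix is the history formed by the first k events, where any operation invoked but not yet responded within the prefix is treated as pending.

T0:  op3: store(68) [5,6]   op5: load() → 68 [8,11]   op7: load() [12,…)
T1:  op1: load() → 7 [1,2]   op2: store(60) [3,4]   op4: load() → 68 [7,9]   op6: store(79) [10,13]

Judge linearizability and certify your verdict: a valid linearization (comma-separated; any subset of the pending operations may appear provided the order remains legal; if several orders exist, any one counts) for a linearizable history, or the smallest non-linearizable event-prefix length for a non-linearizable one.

linearizable — witness: op1, op2, op3, op4, op5, op6

after step 1 (op1 load() → 7): value 7
after step 2 (op2 store(60)): value 60
after step 3 (op3 store(68)): value 68
after step 4 (op4 load() → 68): value 68
after step 5 (op5 load() → 68): value 68
after step 6 (op6 store(79)): value 79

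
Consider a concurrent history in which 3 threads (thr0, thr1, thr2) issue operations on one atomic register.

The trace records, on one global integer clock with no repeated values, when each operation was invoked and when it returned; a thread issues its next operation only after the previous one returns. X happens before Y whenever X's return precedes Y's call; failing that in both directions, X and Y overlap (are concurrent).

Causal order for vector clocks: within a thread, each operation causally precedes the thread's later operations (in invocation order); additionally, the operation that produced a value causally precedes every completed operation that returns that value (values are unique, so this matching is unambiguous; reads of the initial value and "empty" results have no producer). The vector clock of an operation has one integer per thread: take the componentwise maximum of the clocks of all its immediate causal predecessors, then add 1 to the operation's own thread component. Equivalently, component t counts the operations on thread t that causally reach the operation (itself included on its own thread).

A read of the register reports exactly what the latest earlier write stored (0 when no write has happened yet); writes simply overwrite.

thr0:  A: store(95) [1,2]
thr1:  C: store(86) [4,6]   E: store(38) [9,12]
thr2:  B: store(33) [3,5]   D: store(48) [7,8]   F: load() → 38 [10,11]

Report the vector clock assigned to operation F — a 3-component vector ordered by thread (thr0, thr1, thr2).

B, invoked 3, has no incoming edges; only thr2's bump applies → (0, 0, 1)
C, invoked 4, has no incoming edges; only thr1's bump applies → (0, 1, 0)
A, invoked 1, has no incoming edges; only thr0's bump applies → (1, 0, 0)
merge at D (invoked 7): VC(B)=(0, 0, 1), own-thread bump on thr2 → (0, 0, 2)
merge at E (invoked 9): VC(C)=(0, 1, 0), own-thread bump on thr1 → (0, 2, 0)
merge at F (invoked 10): VC(D)=(0, 0, 2), VC(E)=(0, 2, 0), own-thread bump on thr2 → (0, 2, 3)
target: VC(F) = (0, 2, 3)

(0, 2, 3)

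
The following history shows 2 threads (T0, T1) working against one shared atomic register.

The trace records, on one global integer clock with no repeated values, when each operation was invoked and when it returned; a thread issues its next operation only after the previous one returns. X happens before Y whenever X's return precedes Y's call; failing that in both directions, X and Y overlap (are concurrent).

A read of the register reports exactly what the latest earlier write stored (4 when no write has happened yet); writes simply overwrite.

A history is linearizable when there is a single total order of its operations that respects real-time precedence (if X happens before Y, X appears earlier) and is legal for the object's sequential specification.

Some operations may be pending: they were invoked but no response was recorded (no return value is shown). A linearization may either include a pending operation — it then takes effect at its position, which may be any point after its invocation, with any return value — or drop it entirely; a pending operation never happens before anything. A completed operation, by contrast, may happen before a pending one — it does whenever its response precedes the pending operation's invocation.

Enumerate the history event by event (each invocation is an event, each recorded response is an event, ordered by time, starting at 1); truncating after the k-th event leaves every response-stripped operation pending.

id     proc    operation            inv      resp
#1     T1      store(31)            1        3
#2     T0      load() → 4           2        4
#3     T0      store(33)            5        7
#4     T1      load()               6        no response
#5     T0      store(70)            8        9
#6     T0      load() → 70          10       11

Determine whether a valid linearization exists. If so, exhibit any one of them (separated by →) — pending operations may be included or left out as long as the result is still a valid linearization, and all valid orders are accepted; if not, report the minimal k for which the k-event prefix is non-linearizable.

step 1: #2 load() → 4 — value 4
step 2: #1 store(31) — value 31
step 3: #3 store(33) — value 33
step 4: #4 load() (pending, included) — value 33
step 5: #5 store(70) — value 70
step 6: #6 load() → 70 — value 70

linearizable — witness: #2 → #1 → #3 → #4 → #5 → #6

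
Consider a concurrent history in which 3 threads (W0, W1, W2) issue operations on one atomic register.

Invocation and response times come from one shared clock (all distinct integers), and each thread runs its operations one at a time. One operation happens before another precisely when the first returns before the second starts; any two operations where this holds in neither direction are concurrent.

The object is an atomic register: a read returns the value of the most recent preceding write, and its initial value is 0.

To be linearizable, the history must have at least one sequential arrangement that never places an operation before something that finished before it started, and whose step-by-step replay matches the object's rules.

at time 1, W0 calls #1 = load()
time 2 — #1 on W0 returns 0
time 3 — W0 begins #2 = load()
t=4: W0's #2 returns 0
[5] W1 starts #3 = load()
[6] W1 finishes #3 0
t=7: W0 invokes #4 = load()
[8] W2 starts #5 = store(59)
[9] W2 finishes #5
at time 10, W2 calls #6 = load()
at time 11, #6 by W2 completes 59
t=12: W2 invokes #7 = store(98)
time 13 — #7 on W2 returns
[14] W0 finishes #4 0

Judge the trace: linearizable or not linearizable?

linearizable

one valid linearization: #1, #2, #3, #4, #5, #6, #7
1. #1 load() → 0, leaving value 0
2. #2 load() → 0, leaving value 0
3. #3 load() → 0, leaving value 0
4. #4 load() → 0, leaving value 0
5. #5 store(59), leaving value 59
6. #6 load() → 59, leaving value 59
7. #7 store(98), leaving value 98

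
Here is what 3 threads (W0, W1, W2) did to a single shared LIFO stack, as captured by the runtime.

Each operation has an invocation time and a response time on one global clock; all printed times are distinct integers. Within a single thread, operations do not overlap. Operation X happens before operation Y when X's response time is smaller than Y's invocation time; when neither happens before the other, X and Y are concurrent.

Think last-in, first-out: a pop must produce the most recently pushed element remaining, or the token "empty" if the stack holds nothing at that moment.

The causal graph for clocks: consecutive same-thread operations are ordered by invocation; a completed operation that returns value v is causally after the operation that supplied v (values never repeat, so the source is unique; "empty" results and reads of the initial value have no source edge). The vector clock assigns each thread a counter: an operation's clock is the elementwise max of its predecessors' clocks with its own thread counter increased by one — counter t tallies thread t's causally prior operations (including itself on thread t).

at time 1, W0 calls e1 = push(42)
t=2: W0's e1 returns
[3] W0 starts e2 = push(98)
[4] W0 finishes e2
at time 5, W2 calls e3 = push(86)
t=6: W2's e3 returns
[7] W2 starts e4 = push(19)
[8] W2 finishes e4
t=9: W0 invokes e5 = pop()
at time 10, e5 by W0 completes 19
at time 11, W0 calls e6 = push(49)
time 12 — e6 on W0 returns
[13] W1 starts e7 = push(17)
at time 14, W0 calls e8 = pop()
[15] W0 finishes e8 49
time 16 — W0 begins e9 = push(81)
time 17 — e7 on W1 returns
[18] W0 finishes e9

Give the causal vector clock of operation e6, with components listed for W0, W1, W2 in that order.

(4, 0, 2)

e3 (invocation 5): nothing precedes it; W2's component alone gives (0, 0, 1)
e7 (invocation 13): nothing precedes it; W1's component alone gives (0, 1, 0)
e1 (invocation 1): nothing precedes it; W0's component alone gives (1, 0, 0)
invoked at 7, e4 merges VC(e3)=(0, 0, 1) and bumps W2's slot → (0, 0, 2)
invoked at 3, e2 merges VC(e1)=(1, 0, 0) and bumps W0's slot → (2, 0, 0)
invoked at 9, e5 merges VC(e2)=(2, 0, 0), VC(e4)=(0, 0, 2) and bumps W0's slot → (3, 0, 2)
invoked at 11, e6 merges VC(e5)=(3, 0, 2) and bumps W0's slot → (4, 0, 2)
invoked at 14, e8 merges VC(e6)=(4, 0, 2) and bumps W0's slot → (5, 0, 2)
invoked at 16, e9 merges VC(e8)=(5, 0, 2) and bumps W0's slot → (6, 0, 2)
target: VC(e6) = (4, 0, 2)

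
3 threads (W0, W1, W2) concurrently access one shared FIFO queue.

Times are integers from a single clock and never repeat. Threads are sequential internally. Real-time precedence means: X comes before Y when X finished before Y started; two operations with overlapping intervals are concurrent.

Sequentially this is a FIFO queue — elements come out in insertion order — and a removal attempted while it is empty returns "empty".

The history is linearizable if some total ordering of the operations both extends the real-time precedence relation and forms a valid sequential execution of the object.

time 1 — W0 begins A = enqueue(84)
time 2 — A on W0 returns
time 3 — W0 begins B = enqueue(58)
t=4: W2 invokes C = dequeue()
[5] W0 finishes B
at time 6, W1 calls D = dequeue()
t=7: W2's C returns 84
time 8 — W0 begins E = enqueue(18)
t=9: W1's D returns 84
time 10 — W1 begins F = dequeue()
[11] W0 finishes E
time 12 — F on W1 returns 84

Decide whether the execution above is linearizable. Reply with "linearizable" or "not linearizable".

prefix check: 1..8 passes, 1..9 fails once D's time-9 response joins
real-time-consistent orders of the 4 completed operations: 3 — all fail the FIFO queue replay
include/drop combinations of the 1 pending operation (E) were all tried; none helps
for example A, B, C, D (pending dropped) fails at step 4: D dequeue() → 84 is not legal there
for example A, B, D, C (pending dropped) fails at step 4: C dequeue() → 84 is not legal there

not linearizable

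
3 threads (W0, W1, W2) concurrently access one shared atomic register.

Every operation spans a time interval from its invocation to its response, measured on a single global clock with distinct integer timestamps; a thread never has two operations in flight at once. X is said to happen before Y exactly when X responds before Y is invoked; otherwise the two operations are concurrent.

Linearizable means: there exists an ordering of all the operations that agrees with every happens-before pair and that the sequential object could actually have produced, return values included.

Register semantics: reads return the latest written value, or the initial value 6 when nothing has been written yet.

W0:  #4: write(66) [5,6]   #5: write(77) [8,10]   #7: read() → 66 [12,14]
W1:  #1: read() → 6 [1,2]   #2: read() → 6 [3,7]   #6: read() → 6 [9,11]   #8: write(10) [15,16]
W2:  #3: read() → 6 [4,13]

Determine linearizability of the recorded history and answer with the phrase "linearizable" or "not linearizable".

cut after 10 events: linearizable; cut after 11 events (#6 responds, time 11): not linearizable
5 completed operations, 4 real-time-consistent orders — every atomic register replay fails
completion choices over the 1 pending operation (#3) were checked; none helps
e.g. #1, #2, #4, #5, #6 (pending dropped): illegal at step 5, since #6 read() → 6 cannot apply there
e.g. #1, #2, #4, #6, #5 (pending dropped): illegal at step 4, since #6 read() → 6 cannot apply there

not linearizable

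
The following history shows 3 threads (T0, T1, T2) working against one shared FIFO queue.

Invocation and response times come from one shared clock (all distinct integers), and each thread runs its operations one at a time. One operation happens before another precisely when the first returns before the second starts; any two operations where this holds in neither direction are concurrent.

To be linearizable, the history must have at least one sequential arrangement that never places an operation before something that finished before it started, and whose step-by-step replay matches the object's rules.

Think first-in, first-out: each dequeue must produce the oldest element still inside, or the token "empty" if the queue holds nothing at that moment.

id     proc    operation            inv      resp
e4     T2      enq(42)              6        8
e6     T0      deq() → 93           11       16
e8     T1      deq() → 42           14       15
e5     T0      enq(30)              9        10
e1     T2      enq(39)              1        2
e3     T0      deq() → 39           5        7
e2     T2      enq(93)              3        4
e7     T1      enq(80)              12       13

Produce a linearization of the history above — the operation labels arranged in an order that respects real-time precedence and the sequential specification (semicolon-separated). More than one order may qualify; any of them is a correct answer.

e1; e2; e3; e4; e5; e6; e7; e8

after step 1 (e1 enq(39)): queue <39>
after step 2 (e2 enq(93)): queue <39,93>
after step 3 (e3 deq() → 39): queue <93>
after step 4 (e4 enq(42)): queue <93,42>
after step 5 (e5 enq(30)): queue <93,42,30>
after step 6 (e6 deq() → 93): queue <42,30>
after step 7 (e7 enq(80)): queue <42,30,80>
after step 8 (e8 deq() → 42): queue <30,80>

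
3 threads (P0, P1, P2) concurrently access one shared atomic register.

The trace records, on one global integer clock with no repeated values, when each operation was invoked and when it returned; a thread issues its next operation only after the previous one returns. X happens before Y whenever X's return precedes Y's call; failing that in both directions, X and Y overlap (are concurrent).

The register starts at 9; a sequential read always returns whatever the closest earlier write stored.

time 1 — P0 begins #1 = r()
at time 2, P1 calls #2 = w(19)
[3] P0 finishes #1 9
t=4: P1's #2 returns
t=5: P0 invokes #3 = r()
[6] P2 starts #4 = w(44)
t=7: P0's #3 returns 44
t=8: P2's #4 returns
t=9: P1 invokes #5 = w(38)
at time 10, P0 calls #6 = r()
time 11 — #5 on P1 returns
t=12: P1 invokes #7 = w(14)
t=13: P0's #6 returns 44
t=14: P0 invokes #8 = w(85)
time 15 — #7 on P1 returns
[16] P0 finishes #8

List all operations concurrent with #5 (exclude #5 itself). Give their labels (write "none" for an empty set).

#6

overlap test against #5 [9,11]: concurrent iff the interval meets 9..11
#1 [1,3]: before
#2 [2,4]: before
#3 [5,7]: before
#4 [6,8]: before
#6 [10,13]: concurrent
#7 [12,15]: after
#8 [14,16]: after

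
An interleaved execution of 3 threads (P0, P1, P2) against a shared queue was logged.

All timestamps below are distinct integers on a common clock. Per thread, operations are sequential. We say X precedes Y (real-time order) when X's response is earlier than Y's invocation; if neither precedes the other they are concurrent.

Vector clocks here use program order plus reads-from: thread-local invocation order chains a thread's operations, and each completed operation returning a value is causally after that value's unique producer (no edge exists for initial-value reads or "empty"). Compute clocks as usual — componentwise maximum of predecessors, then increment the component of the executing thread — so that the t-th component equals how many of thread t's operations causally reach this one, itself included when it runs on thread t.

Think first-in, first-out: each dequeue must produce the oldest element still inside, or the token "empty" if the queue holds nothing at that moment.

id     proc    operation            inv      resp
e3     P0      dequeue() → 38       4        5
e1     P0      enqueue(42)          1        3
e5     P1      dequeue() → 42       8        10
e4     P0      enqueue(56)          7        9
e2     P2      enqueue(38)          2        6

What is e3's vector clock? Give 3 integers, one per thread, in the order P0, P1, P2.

(2, 0, 1)

e2 (invocation 2): nothing precedes it; P2's component alone gives (0, 0, 1)
e1 (invocation 1): nothing precedes it; P0's component alone gives (1, 0, 0)
merge at e5 (invoked 8): VC(e1)=(1, 0, 0), own-thread bump on P1 → (1, 1, 0)
merge at e3 (invoked 4): VC(e1)=(1, 0, 0), VC(e2)=(0, 0, 1), own-thread bump on P0 → (2, 0, 1)
merge at e4 (invoked 7): VC(e3)=(2, 0, 1), own-thread bump on P0 → (3, 0, 1)
target: VC(e3) = (2, 0, 1)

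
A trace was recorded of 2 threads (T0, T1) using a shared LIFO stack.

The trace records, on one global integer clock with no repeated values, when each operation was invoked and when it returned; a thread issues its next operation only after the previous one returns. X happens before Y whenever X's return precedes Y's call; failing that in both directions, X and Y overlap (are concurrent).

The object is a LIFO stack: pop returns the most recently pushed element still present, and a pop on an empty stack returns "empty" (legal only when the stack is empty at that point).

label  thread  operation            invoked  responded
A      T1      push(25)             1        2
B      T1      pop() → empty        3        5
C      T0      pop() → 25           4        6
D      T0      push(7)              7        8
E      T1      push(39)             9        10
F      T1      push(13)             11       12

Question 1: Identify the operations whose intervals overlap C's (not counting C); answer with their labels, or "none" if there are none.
B

concurrent with C ([4,6]): every op whose interval crosses 4..6
A [1,2]: before
B [3,5]: concurrent
D [7,8]: after
E [9,10]: after
F [11,12]: after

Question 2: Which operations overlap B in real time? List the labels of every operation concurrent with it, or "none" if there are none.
C

B spans [3,5]; an op avoiding the whole window 3..5 is ordered, any other is concurrent
A [1,2]: before
C [4,6]: concurrent
D [7,8]: after
E [9,10]: after
F [11,12]: after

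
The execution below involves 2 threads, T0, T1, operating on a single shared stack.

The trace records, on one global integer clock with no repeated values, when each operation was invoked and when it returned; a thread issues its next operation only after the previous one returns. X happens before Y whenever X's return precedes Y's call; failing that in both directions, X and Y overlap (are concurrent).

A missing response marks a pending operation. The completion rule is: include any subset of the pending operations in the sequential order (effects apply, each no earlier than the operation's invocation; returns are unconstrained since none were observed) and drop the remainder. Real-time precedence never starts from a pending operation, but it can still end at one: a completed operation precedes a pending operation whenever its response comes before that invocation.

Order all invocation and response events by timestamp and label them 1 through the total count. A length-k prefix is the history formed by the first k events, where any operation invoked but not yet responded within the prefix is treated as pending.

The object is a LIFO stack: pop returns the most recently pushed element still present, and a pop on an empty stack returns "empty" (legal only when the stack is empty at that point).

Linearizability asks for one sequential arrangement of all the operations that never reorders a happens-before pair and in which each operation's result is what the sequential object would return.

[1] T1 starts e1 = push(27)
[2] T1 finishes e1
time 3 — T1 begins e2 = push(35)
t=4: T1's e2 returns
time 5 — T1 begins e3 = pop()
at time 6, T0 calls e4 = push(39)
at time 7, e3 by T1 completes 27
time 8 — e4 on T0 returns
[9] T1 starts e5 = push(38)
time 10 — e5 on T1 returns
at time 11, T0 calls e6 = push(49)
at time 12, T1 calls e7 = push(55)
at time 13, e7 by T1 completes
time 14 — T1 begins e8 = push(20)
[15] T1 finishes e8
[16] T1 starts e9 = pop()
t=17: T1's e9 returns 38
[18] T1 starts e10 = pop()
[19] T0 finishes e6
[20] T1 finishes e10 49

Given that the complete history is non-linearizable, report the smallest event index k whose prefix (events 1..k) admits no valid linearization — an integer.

a valid linearization of events 1..6 exists, for instance e1, e2:
1. e1 push(27), leaving stack <27>
2. e2 push(35), leaving stack <27,35>
with event 7 included (e3 responding at time 7), all real-time-consistent orders fail
including or dropping the 1 pending operation (e4) in any combination fails
take e1, e2, e3 (pending dropped): step 3 already fails, because e3 pop() → 27 cannot occur there

7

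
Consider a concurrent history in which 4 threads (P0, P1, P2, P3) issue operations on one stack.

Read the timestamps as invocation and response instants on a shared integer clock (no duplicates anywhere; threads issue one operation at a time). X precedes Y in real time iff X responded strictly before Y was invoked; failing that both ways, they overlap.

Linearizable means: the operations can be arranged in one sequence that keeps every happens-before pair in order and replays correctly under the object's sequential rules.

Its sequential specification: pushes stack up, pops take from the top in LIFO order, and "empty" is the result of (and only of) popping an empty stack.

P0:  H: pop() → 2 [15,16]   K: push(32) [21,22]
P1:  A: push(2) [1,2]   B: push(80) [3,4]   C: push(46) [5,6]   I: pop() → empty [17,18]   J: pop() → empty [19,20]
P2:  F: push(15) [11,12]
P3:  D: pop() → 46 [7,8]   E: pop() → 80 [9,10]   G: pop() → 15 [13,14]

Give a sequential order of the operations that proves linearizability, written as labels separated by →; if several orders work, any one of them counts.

step 1: A push(2) — stack <2>
step 2: B push(80) — stack <2,80>
step 3: C push(46) — stack <2,80,46>
step 4: D pop() → 46 — stack <2,80>
step 5: E pop() → 80 — stack <2>
step 6: F push(15) — stack <2,15>
step 7: G pop() → 15 — stack <2>
step 8: H pop() → 2 — stack <>
step 9: I pop() → empty — stack <>
step 10: J pop() → empty — stack <>
step 11: K push(32) — stack <32>

A → B → C → D → E → F → G → H → I → J → K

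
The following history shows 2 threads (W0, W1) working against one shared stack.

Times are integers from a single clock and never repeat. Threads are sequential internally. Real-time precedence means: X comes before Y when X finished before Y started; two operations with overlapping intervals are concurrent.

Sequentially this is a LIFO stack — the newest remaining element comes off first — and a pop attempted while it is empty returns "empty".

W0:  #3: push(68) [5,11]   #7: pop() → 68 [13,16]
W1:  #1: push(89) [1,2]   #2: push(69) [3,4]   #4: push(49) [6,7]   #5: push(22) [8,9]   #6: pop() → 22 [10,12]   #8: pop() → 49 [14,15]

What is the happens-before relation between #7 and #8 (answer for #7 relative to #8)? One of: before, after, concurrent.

concurrent

#7 spans [13,16], #8 spans [14,15]
the intervals overlap in both directions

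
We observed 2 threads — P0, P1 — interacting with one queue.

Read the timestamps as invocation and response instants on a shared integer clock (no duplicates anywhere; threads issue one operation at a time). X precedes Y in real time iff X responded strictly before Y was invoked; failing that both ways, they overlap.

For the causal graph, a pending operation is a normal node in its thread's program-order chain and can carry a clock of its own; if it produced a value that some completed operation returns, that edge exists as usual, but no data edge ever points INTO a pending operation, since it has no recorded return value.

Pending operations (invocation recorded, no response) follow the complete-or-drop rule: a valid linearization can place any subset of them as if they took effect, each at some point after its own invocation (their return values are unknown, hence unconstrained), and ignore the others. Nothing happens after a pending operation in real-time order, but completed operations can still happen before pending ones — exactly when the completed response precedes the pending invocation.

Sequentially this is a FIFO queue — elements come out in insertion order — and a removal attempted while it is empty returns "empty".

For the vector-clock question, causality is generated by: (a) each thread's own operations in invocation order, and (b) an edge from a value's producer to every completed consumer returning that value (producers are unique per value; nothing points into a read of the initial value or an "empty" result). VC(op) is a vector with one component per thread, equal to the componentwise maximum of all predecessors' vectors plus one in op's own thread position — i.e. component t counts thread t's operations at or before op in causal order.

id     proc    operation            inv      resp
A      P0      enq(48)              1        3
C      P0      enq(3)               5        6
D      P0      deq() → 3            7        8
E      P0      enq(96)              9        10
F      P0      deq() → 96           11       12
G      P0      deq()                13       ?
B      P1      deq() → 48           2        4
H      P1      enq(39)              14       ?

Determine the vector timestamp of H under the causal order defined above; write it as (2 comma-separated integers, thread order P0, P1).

(1, 2)

no predecessors for A (invoked 1): P0 increments from zero → (1, 0)
from VC(A)=(1, 0), B (invoked 2) maxes components and bumps P1 → (1, 1)
from VC(A)=(1, 0), C (invoked 5) maxes components and bumps P0 → (2, 0)
from VC(B)=(1, 1), H (invoked 14) maxes components and bumps P1 → (1, 2)
from VC(C)=(2, 0), D (invoked 7) maxes components and bumps P0 → (3, 0)
from VC(D)=(3, 0), E (invoked 9) maxes components and bumps P0 → (4, 0)
from VC(E)=(4, 0), F (invoked 11) maxes components and bumps P0 → (5, 0)
from VC(F)=(5, 0), G (invoked 13) maxes components and bumps P0 → (6, 0)
target: VC(H) = (1, 2)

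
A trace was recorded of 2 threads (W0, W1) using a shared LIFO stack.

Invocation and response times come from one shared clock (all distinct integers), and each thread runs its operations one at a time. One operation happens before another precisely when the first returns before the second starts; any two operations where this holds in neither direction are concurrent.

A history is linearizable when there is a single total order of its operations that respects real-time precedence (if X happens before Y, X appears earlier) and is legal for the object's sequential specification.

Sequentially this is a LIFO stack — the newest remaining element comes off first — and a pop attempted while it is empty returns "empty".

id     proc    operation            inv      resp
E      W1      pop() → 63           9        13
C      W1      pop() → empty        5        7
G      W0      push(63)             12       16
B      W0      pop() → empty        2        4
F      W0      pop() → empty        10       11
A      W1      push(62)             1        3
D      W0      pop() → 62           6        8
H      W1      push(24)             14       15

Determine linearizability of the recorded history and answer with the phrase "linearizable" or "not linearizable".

witness order: B, A, D, C, F, G, E, H
after step 1 (B pop() → empty): stack <>
after step 2 (A push(62)): stack <62>
after step 3 (D pop() → 62): stack <>
after step 4 (C pop() → empty): stack <>
after step 5 (F pop() → empty): stack <>
after step 6 (G push(63)): stack <63>
after step 7 (E pop() → 63): stack <>
after step 8 (H push(24)): stack <24>

linearizable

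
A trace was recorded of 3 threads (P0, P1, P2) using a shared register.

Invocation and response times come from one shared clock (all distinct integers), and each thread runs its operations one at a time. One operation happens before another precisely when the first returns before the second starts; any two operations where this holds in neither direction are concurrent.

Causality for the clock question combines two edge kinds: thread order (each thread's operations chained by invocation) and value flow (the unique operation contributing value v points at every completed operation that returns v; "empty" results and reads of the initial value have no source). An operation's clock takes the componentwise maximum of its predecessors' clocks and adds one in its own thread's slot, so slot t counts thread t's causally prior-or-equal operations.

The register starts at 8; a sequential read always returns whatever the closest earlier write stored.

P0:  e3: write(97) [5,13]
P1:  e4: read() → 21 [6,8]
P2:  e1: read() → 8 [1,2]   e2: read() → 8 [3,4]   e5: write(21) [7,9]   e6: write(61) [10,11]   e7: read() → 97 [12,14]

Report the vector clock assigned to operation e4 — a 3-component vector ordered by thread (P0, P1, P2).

VC(e1, invoked at 1): no causal predecessors; +1 on P2 → (0, 0, 1)
VC(e3, invoked at 5): no causal predecessors; +1 on P0 → (1, 0, 0)
merge at e2 (invoked 3): VC(e1)=(0, 0, 1), own-thread bump on P2 → (0, 0, 2)
merge at e5 (invoked 7): VC(e2)=(0, 0, 2), own-thread bump on P2 → (0, 0, 3)
merge at e6 (invoked 10): VC(e5)=(0, 0, 3), own-thread bump on P2 → (0, 0, 4)
merge at e4 (invoked 6): VC(e5)=(0, 0, 3), own-thread bump on P1 → (0, 1, 3)
merge at e7 (invoked 12): VC(e3)=(1, 0, 0), VC(e6)=(0, 0, 4), own-thread bump on P2 → (1, 0, 5)
target: VC(e4) = (0, 1, 3)

(0, 1, 3)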